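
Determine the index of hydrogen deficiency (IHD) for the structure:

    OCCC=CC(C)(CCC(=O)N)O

Molecular formula from the SMILES: C9H17NO3.
DoU = (2C + 2 + N − H − X)/2 = (2·9 + 2 + 1 − 17 − 0)/2 = 4/2 = 2.
(Structurally: 0 ring(s) + 2 π bond(s) = 2.)

2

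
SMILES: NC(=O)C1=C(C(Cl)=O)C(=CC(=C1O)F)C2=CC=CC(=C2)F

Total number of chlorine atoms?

The symbol for chlorine appears 1 time in the SMILES.

1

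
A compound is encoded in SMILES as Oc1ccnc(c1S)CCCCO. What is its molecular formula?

C9H13NO2S

Heavy atoms from the SMILES: 9 C, 1 N, 2 O, 1 S.
Implicit hydrogens by atom environment:
  4 × C: 2 H each → 8
  3 × C (aromatic): no H
  2 × C (aromatic): 1 H each → 2
  2 × O: 1 H each → 2
  1 × N (aromatic): no H
  1 × S: 1 H
  Total hydrogens = 13.
Molecular formula: C9H13NO2S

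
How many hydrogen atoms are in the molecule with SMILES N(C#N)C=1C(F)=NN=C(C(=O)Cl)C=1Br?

Hydrogens are implicit in SMILES; fill each atom to its normal valence:
  4 × C (aromatic): no H
  2 × C: no H
  2 × N (aromatic): no H
  1 × Br: no H
  1 × Cl: no H
  1 × F: no H
  1 × N: 1 H
  1 × N: no H
  1 × O: no H
  Total hydrogens = 1.

1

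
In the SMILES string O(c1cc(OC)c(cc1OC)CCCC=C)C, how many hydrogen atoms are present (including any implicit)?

Hydrogens are implicit in SMILES; fill each atom to its normal valence:
  4 × C: 2 H each → 8
  4 × C (aromatic): no H
  3 × C: 3 H each → 9
  3 × O: no H
  2 × C (aromatic): 1 H each → 2
  1 × C: 1 H
  Total hydrogens = 20.

20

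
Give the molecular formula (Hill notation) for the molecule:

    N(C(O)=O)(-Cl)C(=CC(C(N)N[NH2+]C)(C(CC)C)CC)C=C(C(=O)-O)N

Heavy atoms from the SMILES: 15 C, 1 Cl, 5 N, 4 O.
Implicit hydrogens by atom environment:
  5 × C: no H
  4 × C: 3 H each → 12
  4 × C: 1 H each → 4
  2 × C: 2 H each → 4
  2 × N: 2 H each → 4
  2 × O: 1 H each → 2
  2 × O: no H
  1 × Cl: no H
  1 × N (charge +1): 2 H
  1 × N: 1 H
  1 × N: no H
  Total hydrogens = 29.
Net charge +1.
Molecular formula: C15H29ClN5O4+

C15H29ClN5O4+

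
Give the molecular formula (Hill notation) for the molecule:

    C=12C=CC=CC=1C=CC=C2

Heavy atoms from the SMILES: 10 C.
Implicit hydrogens by atom environment:
  8 × C (aromatic): 1 H each → 8
  2 × C (aromatic): no H
  Total hydrogens = 8.
Molecular formula: C10H8

C10H8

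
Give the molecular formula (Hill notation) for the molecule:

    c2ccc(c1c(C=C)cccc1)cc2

Heavy atoms from the SMILES: 14 C.
Implicit hydrogens by atom environment:
  9 × C (aromatic): 1 H each → 9
  3 × C (aromatic): no H
  1 × C: 2 H
  1 × C: 1 H
  Total hydrogens = 12.
Molecular formula: C14H12

C14H12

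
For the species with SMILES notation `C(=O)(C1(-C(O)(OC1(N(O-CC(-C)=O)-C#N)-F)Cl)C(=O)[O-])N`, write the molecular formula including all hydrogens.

C9H8ClFN3O7-

Heavy atoms from the SMILES: 9 C, 1 Cl, 1 F, 3 N, 7 O.
Implicit hydrogens by atom environment:
  7 × C: no H
  5 × O: no H
  2 × N: no H
  1 × C: 3 H
  1 × C: 2 H
  1 × Cl: no H
  1 × F: no H
  1 × N: 2 H
  1 × O: 1 H
  1 × O (charge -1): no H
  Total hydrogens = 8.
Net charge -1.
Molecular formula: C9H8ClFN3O7-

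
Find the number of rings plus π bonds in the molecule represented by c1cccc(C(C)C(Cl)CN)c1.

Molecular formula from the SMILES: C10H14ClN.
DoU = (2C + 2 + N − H − X)/2 = (2·10 + 2 + 1 − 14 − 1)/2 = 8/2 = 4.
(Structurally: 1 ring(s) + 3 π bond(s) = 4.)

4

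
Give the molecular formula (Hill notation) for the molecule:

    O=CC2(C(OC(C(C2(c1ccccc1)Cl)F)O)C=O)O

C13H12ClFO5

Heavy atoms from the SMILES: 13 C, 1 Cl, 1 F, 5 O.
Implicit hydrogens by atom environment:
  5 × C: 1 H each → 5
  5 × C (aromatic): 1 H each → 5
  3 × O: no H
  2 × C: no H
  2 × O: 1 H each → 2
  1 × C (aromatic): no H
  1 × Cl: no H
  1 × F: no H
  Total hydrogens = 12.
Molecular formula: C13H12ClFO5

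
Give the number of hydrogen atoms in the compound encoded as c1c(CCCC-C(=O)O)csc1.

12

Hydrogens are implicit in SMILES; fill each atom to its normal valence:
  4 × C: 2 H each → 8
  3 × C (aromatic): 1 H each → 3
  1 × C (aromatic): no H
  1 × C: no H
  1 × O: 1 H
  1 × O: no H
  1 × S (aromatic): no H
  Total hydrogens = 12.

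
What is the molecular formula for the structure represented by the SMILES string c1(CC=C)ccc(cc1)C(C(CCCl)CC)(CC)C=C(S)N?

Heavy atoms from the SMILES: 19 C, 1 Cl, 1 N, 1 S.
Implicit hydrogens by atom environment:
  6 × C: 2 H each → 12
  4 × C (aromatic): 1 H each → 4
  3 × C: 1 H each → 3
  2 × C: 3 H each → 6
  2 × C: no H
  2 × C (aromatic): no H
  1 × Cl: no H
  1 × N: 2 H
  1 × S: 1 H
  Total hydrogens = 28.
Molecular formula: C19H28ClNS

C19H28ClNS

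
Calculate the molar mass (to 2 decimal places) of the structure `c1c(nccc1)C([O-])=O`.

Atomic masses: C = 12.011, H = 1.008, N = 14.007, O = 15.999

Molecular formula: C6H4NO2-.
M = 6×12.011 + 4×1.008 + 1×14.007 + 2×15.999 = 122.10 g/mol.

122.10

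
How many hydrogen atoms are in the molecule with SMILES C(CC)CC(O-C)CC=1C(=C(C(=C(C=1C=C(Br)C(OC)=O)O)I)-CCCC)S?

Hydrogens are implicit in SMILES; fill each atom to its normal valence:
  7 × C: 2 H each → 14
  6 × C (aromatic): no H
  4 × C: 3 H each → 12
  3 × O: no H
  2 × C: 1 H each → 2
  2 × C: no H
  1 × Br: no H
  1 × I: no H
  1 × O: 1 H
  1 × S: 1 H
  Total hydrogens = 30.

30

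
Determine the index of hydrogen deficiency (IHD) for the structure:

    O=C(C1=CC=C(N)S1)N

4

Molecular formula from the SMILES: C5H6N2OS.
DoU = (2C + 2 + N − H − X)/2 = (2·5 + 2 + 2 − 6 − 0)/2 = 8/2 = 4.
(Structurally: 1 ring(s) + 3 π bond(s) = 4.)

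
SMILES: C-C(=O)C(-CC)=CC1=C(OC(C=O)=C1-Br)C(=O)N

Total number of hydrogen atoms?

Hydrogens are implicit in SMILES; fill each atom to its normal valence:
  4 × C (aromatic): no H
  3 × C: no H
  3 × O: no H
  2 × C: 3 H each → 6
  2 × C: 1 H each → 2
  1 × Br: no H
  1 × C: 2 H
  1 × N: 2 H
  1 × O (aromatic): no H
  Total hydrogens = 12.

12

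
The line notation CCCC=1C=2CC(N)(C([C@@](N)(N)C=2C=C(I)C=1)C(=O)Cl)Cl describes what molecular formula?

C14H18Cl2IN3O

Heavy atoms from the SMILES: 14 C, 2 Cl, 1 I, 3 N, 1 O.
Implicit hydrogens by atom environment:
  4 × C (aromatic): no H
  3 × C: 2 H each → 6
  3 × C: no H
  3 × N: 2 H each → 6
  2 × C (aromatic): 1 H each → 2
  2 × Cl: no H
  1 × C: 3 H
  1 × C: 1 H
  1 × I: no H
  1 × O: no H
  Total hydrogens = 18.
Molecular formula: C14H18Cl2IN3O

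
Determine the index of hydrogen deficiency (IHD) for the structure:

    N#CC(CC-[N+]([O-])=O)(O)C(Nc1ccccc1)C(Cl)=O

Molecular formula from the SMILES: C12H12ClN3O4.
DoU = (2C + 2 + N − H − X)/2 = (2·12 + 2 + 3 − 12 − 1)/2 = 16/2 = 8.
(Structurally: 1 ring(s) + 7 π bond(s) = 8.)

8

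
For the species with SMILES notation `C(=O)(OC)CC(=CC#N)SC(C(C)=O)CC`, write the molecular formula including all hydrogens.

Heavy atoms from the SMILES: 11 C, 1 N, 3 O, 1 S.
Implicit hydrogens by atom environment:
  4 × C: no H
  3 × C: 3 H each → 9
  3 × O: no H
  2 × C: 2 H each → 4
  2 × C: 1 H each → 2
  1 × N: no H
  1 × S: no H
  Total hydrogens = 15.
Molecular formula: C11H15NO3S

C11H15NO3S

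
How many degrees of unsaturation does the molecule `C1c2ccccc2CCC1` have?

5

Molecular formula from the SMILES: C10H12.
DoU = (2C + 2 + N − H − X)/2 = (2·10 + 2 + 0 − 12 − 0)/2 = 10/2 = 5.
(Structurally: 2 ring(s) + 3 π bond(s) = 5.)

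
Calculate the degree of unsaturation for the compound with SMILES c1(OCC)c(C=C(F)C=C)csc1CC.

5

Molecular formula from the SMILES: C12H15FOS.
DoU = (2C + 2 + N − H − X)/2 = (2·12 + 2 + 0 − 15 − 1)/2 = 10/2 = 5.
(Structurally: 1 ring(s) + 4 π bond(s) = 5.)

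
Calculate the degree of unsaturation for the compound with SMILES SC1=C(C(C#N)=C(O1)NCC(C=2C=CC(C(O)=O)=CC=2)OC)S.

Molecular formula from the SMILES: C15H14N2O4S2.
DoU = (2C + 2 + N − H − X)/2 = (2·15 + 2 + 2 − 14 − 0)/2 = 20/2 = 10.
(Structurally: 2 ring(s) + 8 π bond(s) = 10.)

10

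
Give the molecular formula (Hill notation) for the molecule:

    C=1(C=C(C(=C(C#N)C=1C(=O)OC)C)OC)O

Heavy atoms from the SMILES: 11 C, 1 N, 4 O.
Implicit hydrogens by atom environment:
  5 × C (aromatic): no H
  3 × C: 3 H each → 9
  3 × O: no H
  2 × C: no H
  1 × C (aromatic): 1 H
  1 × N: no H
  1 × O: 1 H
  Total hydrogens = 11.
Molecular formula: C11H11NO4

C11H11NO4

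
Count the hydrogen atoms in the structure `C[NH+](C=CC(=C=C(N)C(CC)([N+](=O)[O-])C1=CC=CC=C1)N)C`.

23

Hydrogens are implicit in SMILES; fill each atom to its normal valence:
  5 × C (aromatic): 1 H each → 5
  4 × C: no H
  3 × C: 3 H each → 9
  2 × C: 1 H each → 2
  2 × N: 2 H each → 4
  1 × C: 2 H
  1 × C (aromatic): no H
  1 × N (charge +1): 1 H
  1 × N (charge +1): no H
  1 × O: no H
  1 × O (charge -1): no H
  Total hydrogens = 23.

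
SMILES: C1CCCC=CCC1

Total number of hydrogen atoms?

14

Hydrogens are implicit in SMILES; fill each atom to its normal valence:
  6 × C: 2 H each → 12
  2 × C: 1 H each → 2
  Total hydrogens = 14.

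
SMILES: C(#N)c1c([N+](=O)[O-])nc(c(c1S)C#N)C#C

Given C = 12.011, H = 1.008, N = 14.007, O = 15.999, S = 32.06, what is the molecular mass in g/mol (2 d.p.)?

230.20

Molecular formula: C9H2N4O2S.
M = 9×12.011 + 2×1.008 + 4×14.007 + 2×15.999 + 1×32.06 = 230.20 g/mol.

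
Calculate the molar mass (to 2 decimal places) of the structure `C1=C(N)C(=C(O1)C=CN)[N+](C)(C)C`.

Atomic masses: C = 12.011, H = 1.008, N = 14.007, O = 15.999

Molecular formula: C9H16N3O+.
M = 9×12.011 + 16×1.008 + 3×14.007 + 1×15.999 = 182.25 g/mol.

182.25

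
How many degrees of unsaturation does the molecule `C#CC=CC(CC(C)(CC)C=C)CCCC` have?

4

Molecular formula from the SMILES: C16H26.
DoU = (2C + 2 + N − H − X)/2 = (2·16 + 2 + 0 − 26 − 0)/2 = 8/2 = 4.
(Structurally: 0 ring(s) + 4 π bond(s) = 4.)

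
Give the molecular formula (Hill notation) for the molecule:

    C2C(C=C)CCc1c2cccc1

Heavy atoms from the SMILES: 12 C.
Implicit hydrogens by atom environment:
  4 × C: 2 H each → 8
  4 × C (aromatic): 1 H each → 4
  2 × C: 1 H each → 2
  2 × C (aromatic): no H
  Total hydrogens = 14.
Molecular formula: C12H14

C12H14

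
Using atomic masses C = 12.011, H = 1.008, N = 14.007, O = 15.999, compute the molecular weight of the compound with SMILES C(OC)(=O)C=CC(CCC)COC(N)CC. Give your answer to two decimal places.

Molecular formula: C12H23NO3.
M = 12×12.011 + 23×1.008 + 1×14.007 + 3×15.999 = 229.32 g/mol.

229.32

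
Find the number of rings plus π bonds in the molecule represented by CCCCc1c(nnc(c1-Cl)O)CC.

Molecular formula from the SMILES: C10H15ClN2O.
DoU = (2C + 2 + N − H − X)/2 = (2·10 + 2 + 2 − 15 − 1)/2 = 8/2 = 4.
(Structurally: 1 ring(s) + 3 π bond(s) = 4.)

4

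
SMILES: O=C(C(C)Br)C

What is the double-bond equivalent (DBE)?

Molecular formula from the SMILES: C4H7BrO.
DoU = (2C + 2 + N − H − X)/2 = (2·4 + 2 + 0 − 7 − 1)/2 = 2/2 = 1.
(Structurally: 0 ring(s) + 1 π bond(s) = 1.)

1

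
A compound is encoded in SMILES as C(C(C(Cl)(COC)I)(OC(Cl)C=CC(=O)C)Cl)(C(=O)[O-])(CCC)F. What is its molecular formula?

Heavy atoms from the SMILES: 14 C, 3 Cl, 1 F, 1 I, 5 O.
Implicit hydrogens by atom environment:
  5 × C: no H
  4 × O: no H
  3 × C: 3 H each → 9
  3 × C: 2 H each → 6
  3 × C: 1 H each → 3
  3 × Cl: no H
  1 × F: no H
  1 × I: no H
  1 × O (charge -1): no H
  Total hydrogens = 18.
Net charge -1.
Molecular formula: C14H18Cl3FIO5-

C14H18Cl3FIO5-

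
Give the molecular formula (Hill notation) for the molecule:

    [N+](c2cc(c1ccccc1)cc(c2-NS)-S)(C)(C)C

Heavy atoms from the SMILES: 15 C, 2 N, 2 S.
Implicit hydrogens by atom environment:
  7 × C (aromatic): 1 H each → 7
  5 × C (aromatic): no H
  3 × C: 3 H each → 9
  2 × S: 1 H each → 2
  1 × N: 1 H
  1 × N (charge +1): no H
  Total hydrogens = 19.
Net charge +1.
Molecular formula: C15H19N2S2+

C15H19N2S2+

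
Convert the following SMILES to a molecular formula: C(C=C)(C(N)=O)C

Heavy atoms from the SMILES: 5 C, 1 N, 1 O.
Implicit hydrogens by atom environment:
  2 × C: 1 H each → 2
  1 × C: 3 H
  1 × C: 2 H
  1 × C: no H
  1 × N: 2 H
  1 × O: no H
  Total hydrogens = 9.
Molecular formula: C5H9NO

C5H9NO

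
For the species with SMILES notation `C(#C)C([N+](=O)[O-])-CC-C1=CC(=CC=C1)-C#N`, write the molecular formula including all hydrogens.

Heavy atoms from the SMILES: 12 C, 2 N, 2 O.
Implicit hydrogens by atom environment:
  4 × C (aromatic): 1 H each → 4
  2 × C: 2 H each → 4
  2 × C: 1 H each → 2
  2 × C (aromatic): no H
  2 × C: no H
  1 × N: no H
  1 × N (charge +1): no H
  1 × O: no H
  1 × O (charge -1): no H
  Total hydrogens = 10.
Molecular formula: C12H10N2O2

C12H10N2O2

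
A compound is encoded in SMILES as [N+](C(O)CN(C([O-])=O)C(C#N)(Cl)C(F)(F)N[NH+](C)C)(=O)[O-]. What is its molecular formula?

C8H12ClF2N5O5

Heavy atoms from the SMILES: 8 C, 1 Cl, 2 F, 5 N, 5 O.
Implicit hydrogens by atom environment:
  4 × C: no H
  2 × C: 3 H each → 6
  2 × F: no H
  2 × N: no H
  2 × O: no H
  2 × O (charge -1): no H
  1 × C: 2 H
  1 × C: 1 H
  1 × Cl: no H
  1 × N: 1 H
  1 × N (charge +1): 1 H
  1 × N (charge +1): no H
  1 × O: 1 H
  Total hydrogens = 12.
Molecular formula: C8H12ClF2N5O5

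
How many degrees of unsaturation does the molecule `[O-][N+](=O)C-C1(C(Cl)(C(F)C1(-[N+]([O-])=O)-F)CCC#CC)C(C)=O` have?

6

Molecular formula from the SMILES: C12H13ClF2N2O5.
DoU = (2C + 2 + N − H − X)/2 = (2·12 + 2 + 2 − 13 − 3)/2 = 12/2 = 6.
(Structurally: 1 ring(s) + 5 π bond(s) = 6.)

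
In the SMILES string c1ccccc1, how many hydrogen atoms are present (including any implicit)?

Hydrogens are implicit in SMILES; fill each atom to its normal valence:
  6 × C (aromatic): 1 H each → 6
  Total hydrogens = 6.

6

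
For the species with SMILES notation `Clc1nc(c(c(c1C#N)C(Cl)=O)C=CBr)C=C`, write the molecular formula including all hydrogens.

C11H5BrCl2N2O

Heavy atoms from the SMILES: 1 Br, 11 C, 2 Cl, 2 N, 1 O.
Implicit hydrogens by atom environment:
  5 × C (aromatic): no H
  3 × C: 1 H each → 3
  2 × C: no H
  2 × Cl: no H
  1 × Br: no H
  1 × C: 2 H
  1 × N (aromatic): no H
  1 × N: no H
  1 × O: no H
  Total hydrogens = 5.
Molecular formula: C11H5BrCl2N2O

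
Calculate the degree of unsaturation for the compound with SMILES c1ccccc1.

4

Molecular formula from the SMILES: C6H6.
DoU = (2C + 2 + N − H − X)/2 = (2·6 + 2 + 0 − 6 − 0)/2 = 8/2 = 4.
(Structurally: 1 ring(s) + 3 π bond(s) = 4.)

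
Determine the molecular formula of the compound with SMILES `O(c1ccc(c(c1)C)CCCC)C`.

Heavy atoms from the SMILES: 12 C, 1 O.
Implicit hydrogens by atom environment:
  3 × C: 3 H each → 9
  3 × C: 2 H each → 6
  3 × C (aromatic): 1 H each → 3
  3 × C (aromatic): no H
  1 × O: no H
  Total hydrogens = 18.
Molecular formula: C12H18O

C12H18O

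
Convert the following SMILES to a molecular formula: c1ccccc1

Heavy atoms from the SMILES: 6 C.
Implicit hydrogens by atom environment:
  6 × C (aromatic): 1 H each → 6
  Total hydrogens = 6.
Molecular formula: C6H6

C6H6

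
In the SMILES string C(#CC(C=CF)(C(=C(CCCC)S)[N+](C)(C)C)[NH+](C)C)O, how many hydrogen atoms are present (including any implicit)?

29

Hydrogens are implicit in SMILES; fill each atom to its normal valence:
  6 × C: 3 H each → 18
  5 × C: no H
  3 × C: 2 H each → 6
  2 × C: 1 H each → 2
  1 × F: no H
  1 × N (charge +1): 1 H
  1 × N (charge +1): no H
  1 × O: 1 H
  1 × S: 1 H
  Total hydrogens = 29.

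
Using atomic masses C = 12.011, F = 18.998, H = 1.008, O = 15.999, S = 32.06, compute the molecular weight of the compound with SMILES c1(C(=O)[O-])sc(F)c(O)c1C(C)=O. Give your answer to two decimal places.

203.16

Molecular formula: C7H4FO4S-.
M = 7×12.011 + 1×18.998 + 4×1.008 + 4×15.999 + 1×32.06 = 203.16 g/mol.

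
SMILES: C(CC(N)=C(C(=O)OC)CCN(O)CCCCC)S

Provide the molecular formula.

C13H26N2O3S

Heavy atoms from the SMILES: 13 C, 2 N, 3 O, 1 S.
Implicit hydrogens by atom environment:
  8 × C: 2 H each → 16
  3 × C: no H
  2 × C: 3 H each → 6
  2 × O: no H
  1 × N: 2 H
  1 × N: no H
  1 × O: 1 H
  1 × S: 1 H
  Total hydrogens = 26.
Molecular formula: C13H26N2O3S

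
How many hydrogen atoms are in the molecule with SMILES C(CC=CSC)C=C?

12

Hydrogens are implicit in SMILES; fill each atom to its normal valence:
  3 × C: 2 H each → 6
  3 × C: 1 H each → 3
  1 × C: 3 H
  1 × S: no H
  Total hydrogens = 12.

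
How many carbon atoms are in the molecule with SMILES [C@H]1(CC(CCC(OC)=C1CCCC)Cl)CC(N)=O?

14

The symbol for carbon appears 14 times in the SMILES. (Cl is a single chlorine, not C + l.)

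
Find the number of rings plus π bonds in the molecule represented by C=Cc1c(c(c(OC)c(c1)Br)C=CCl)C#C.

8

Molecular formula from the SMILES: C13H10BrClO.
DoU = (2C + 2 + N − H − X)/2 = (2·13 + 2 + 0 − 10 − 2)/2 = 16/2 = 8.
(Structurally: 1 ring(s) + 7 π bond(s) = 8.)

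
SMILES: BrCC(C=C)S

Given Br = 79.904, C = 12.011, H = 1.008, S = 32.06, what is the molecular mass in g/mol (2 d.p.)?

Molecular formula: C4H7BrS.
M = 1×79.904 + 4×12.011 + 7×1.008 + 1×32.06 = 167.06 g/mol.

167.06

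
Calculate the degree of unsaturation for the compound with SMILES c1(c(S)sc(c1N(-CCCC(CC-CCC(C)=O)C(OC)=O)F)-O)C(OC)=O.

6

Molecular formula from the SMILES: C18H26FNO6S2.
DoU = (2C + 2 + N − H − X)/2 = (2·18 + 2 + 1 − 26 − 1)/2 = 12/2 = 6.
(Structurally: 1 ring(s) + 5 π bond(s) = 6.)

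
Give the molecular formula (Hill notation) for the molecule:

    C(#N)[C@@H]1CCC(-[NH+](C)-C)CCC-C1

C11H21N2+

Heavy atoms from the SMILES: 11 C, 2 N.
Implicit hydrogens by atom environment:
  6 × C: 2 H each → 12
  2 × C: 3 H each → 6
  2 × C: 1 H each → 2
  1 × C: no H
  1 × N (charge +1): 1 H
  1 × N: no H
  Total hydrogens = 21.
Net charge +1.
Molecular formula: C11H21N2+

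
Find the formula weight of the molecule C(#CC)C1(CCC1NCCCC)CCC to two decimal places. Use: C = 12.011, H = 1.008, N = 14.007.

Molecular formula: C14H25N.
M = 14×12.011 + 25×1.008 + 1×14.007 = 207.36 g/mol.

207.36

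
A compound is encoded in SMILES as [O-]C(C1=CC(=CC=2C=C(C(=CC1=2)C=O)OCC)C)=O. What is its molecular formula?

Heavy atoms from the SMILES: 15 C, 4 O.
Implicit hydrogens by atom environment:
  6 × C (aromatic): no H
  4 × C (aromatic): 1 H each → 4
  3 × O: no H
  2 × C: 3 H each → 6
  1 × C: 2 H
  1 × C: 1 H
  1 × C: no H
  1 × O (charge -1): no H
  Total hydrogens = 13.
Net charge -1.
Molecular formula: C15H13O4-

C15H13O4-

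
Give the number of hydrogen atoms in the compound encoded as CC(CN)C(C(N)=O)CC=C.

16

Hydrogens are implicit in SMILES; fill each atom to its normal valence:
  3 × C: 2 H each → 6
  3 × C: 1 H each → 3
  2 × N: 2 H each → 4
  1 × C: 3 H
  1 × C: no H
  1 × O: no H
  Total hydrogens = 16.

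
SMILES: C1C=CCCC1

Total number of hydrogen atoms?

Hydrogens are implicit in SMILES; fill each atom to its normal valence:
  4 × C: 2 H each → 8
  2 × C: 1 H each → 2
  Total hydrogens = 10.

10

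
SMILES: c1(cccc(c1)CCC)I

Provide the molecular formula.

Heavy atoms from the SMILES: 9 C, 1 I.
Implicit hydrogens by atom environment:
  4 × C (aromatic): 1 H each → 4
  2 × C: 2 H each → 4
  2 × C (aromatic): no H
  1 × C: 3 H
  1 × I: no H
  Total hydrogens = 11.
Molecular formula: C9H11I

C9H11I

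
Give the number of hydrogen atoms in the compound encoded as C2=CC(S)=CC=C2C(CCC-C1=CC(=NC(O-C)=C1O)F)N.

Hydrogens are implicit in SMILES; fill each atom to its normal valence:
  6 × C (aromatic): no H
  5 × C (aromatic): 1 H each → 5
  3 × C: 2 H each → 6
  1 × C: 3 H
  1 × C: 1 H
  1 × F: no H
  1 × N: 2 H
  1 × N (aromatic): no H
  1 × O: 1 H
  1 × O: no H
  1 × S: 1 H
  Total hydrogens = 19.

19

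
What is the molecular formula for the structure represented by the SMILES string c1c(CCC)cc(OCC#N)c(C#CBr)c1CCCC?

C17H20BrNO

Heavy atoms from the SMILES: 1 Br, 17 C, 1 N, 1 O.
Implicit hydrogens by atom environment:
  6 × C: 2 H each → 12
  4 × C (aromatic): no H
  3 × C: no H
  2 × C: 3 H each → 6
  2 × C (aromatic): 1 H each → 2
  1 × Br: no H
  1 × N: no H
  1 × O: no H
  Total hydrogens = 20.
Molecular formula: C17H20BrNO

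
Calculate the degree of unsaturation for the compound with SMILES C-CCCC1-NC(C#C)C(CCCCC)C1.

Molecular formula from the SMILES: C15H27N.
DoU = (2C + 2 + N − H − X)/2 = (2·15 + 2 + 1 − 27 − 0)/2 = 6/2 = 3.
(Structurally: 1 ring(s) + 2 π bond(s) = 3.)

3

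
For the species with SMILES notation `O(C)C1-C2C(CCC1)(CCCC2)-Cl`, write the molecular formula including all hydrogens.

Heavy atoms from the SMILES: 11 C, 1 Cl, 1 O.
Implicit hydrogens by atom environment:
  7 × C: 2 H each → 14
  2 × C: 1 H each → 2
  1 × C: 3 H
  1 × C: no H
  1 × Cl: no H
  1 × O: no H
  Total hydrogens = 19.
Molecular formula: C11H19ClO

C11H19ClO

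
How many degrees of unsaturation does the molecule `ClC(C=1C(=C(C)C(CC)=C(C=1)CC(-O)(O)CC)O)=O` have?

Molecular formula from the SMILES: C14H19ClO4.
DoU = (2C + 2 + N − H − X)/2 = (2·14 + 2 + 0 − 19 − 1)/2 = 10/2 = 5.
(Structurally: 1 ring(s) + 4 π bond(s) = 5.)

5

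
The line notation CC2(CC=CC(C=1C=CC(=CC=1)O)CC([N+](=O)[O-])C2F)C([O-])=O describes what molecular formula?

Heavy atoms from the SMILES: 16 C, 1 F, 1 N, 5 O.
Implicit hydrogens by atom environment:
  5 × C: 1 H each → 5
  4 × C (aromatic): 1 H each → 4
  2 × C: 2 H each → 4
  2 × C: no H
  2 × C (aromatic): no H
  2 × O: no H
  2 × O (charge -1): no H
  1 × C: 3 H
  1 × F: no H
  1 × N (charge +1): no H
  1 × O: 1 H
  Total hydrogens = 17.
Net charge -1.
Molecular formula: C16H17FNO5-

C16H17FNO5-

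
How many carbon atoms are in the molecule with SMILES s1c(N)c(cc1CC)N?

6

The symbol for carbon appears 6 times in the SMILES. Lowercase c denotes aromatic carbon and counts toward C.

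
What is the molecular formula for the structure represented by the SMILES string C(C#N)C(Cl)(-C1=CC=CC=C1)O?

C9H8ClNO

Heavy atoms from the SMILES: 9 C, 1 Cl, 1 N, 1 O.
Implicit hydrogens by atom environment:
  5 × C (aromatic): 1 H each → 5
  2 × C: no H
  1 × C: 2 H
  1 × C (aromatic): no H
  1 × Cl: no H
  1 × N: no H
  1 × O: 1 H
  Total hydrogens = 8.
Molecular formula: C9H8ClNO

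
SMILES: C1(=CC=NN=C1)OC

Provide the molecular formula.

Heavy atoms from the SMILES: 5 C, 2 N, 1 O.
Implicit hydrogens by atom environment:
  3 × C (aromatic): 1 H each → 3
  2 × N (aromatic): no H
  1 × C: 3 H
  1 × C (aromatic): no H
  1 × O: no H
  Total hydrogens = 6.
Molecular formula: C5H6N2O

C5H6N2O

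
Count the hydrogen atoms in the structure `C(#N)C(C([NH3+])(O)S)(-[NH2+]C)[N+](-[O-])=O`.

Hydrogens are implicit in SMILES; fill each atom to its normal valence:
  3 × C: no H
  1 × C: 3 H
  1 × N (charge +1): 3 H
  1 × N (charge +1): 2 H
  1 × N: no H
  1 × N (charge +1): no H
  1 × O: 1 H
  1 × O: no H
  1 × O (charge -1): no H
  1 × S: 1 H
  Total hydrogens = 10.

10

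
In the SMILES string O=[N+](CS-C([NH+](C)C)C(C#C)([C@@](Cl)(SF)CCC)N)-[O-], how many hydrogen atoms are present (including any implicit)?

Hydrogens are implicit in SMILES; fill each atom to its normal valence:
  3 × C: 3 H each → 9
  3 × C: 2 H each → 6
  3 × C: no H
  2 × C: 1 H each → 2
  2 × S: no H
  1 × Cl: no H
  1 × F: no H
  1 × N: 2 H
  1 × N (charge +1): 1 H
  1 × N (charge +1): no H
  1 × O: no H
  1 × O (charge -1): no H
  Total hydrogens = 20.

20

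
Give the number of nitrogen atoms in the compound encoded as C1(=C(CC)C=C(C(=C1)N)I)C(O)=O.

1

The symbol for nitrogen appears 1 time in the SMILES.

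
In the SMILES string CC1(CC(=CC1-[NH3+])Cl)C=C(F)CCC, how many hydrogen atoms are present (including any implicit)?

18

Hydrogens are implicit in SMILES; fill each atom to its normal valence:
  3 × C: 2 H each → 6
  3 × C: 1 H each → 3
  3 × C: no H
  2 × C: 3 H each → 6
  1 × Cl: no H
  1 × F: no H
  1 × N (charge +1): 3 H
  Total hydrogens = 18.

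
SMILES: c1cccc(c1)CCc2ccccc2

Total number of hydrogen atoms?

14

Hydrogens are implicit in SMILES; fill each atom to its normal valence:
  10 × C (aromatic): 1 H each → 10
  2 × C: 2 H each → 4
  2 × C (aromatic): no H
  Total hydrogens = 14.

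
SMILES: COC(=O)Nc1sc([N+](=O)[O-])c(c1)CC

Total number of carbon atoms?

The symbol for carbon appears 8 times in the SMILES. Lowercase c denotes aromatic carbon and counts toward C.

8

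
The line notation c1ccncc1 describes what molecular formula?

C5H5N

Heavy atoms from the SMILES: 5 C, 1 N.
Implicit hydrogens by atom environment:
  5 × C (aromatic): 1 H each → 5
  1 × N (aromatic): no H
  Total hydrogens = 5.
Molecular formula: C5H5N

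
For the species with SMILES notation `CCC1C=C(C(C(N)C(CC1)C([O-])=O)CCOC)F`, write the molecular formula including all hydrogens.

C14H23FNO3-

Heavy atoms from the SMILES: 14 C, 1 F, 1 N, 3 O.
Implicit hydrogens by atom environment:
  5 × C: 2 H each → 10
  5 × C: 1 H each → 5
  2 × C: 3 H each → 6
  2 × C: no H
  2 × O: no H
  1 × F: no H
  1 × N: 2 H
  1 × O (charge -1): no H
  Total hydrogens = 23.
Net charge -1.
Molecular formula: C14H23FNO3-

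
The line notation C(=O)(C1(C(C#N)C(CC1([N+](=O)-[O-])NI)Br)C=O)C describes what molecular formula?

C9H9BrIN3O4

Heavy atoms from the SMILES: 1 Br, 9 C, 1 I, 3 N, 4 O.
Implicit hydrogens by atom environment:
  4 × C: no H
  3 × C: 1 H each → 3
  3 × O: no H
  1 × Br: no H
  1 × C: 3 H
  1 × C: 2 H
  1 × I: no H
  1 × N: 1 H
  1 × N (charge +1): no H
  1 × N: no H
  1 × O (charge -1): no H
  Total hydrogens = 9.
Molecular formula: C9H9BrIN3O4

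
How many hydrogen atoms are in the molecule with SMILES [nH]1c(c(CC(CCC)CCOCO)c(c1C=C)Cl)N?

Hydrogens are implicit in SMILES; fill each atom to its normal valence:
  7 × C: 2 H each → 14
  4 × C (aromatic): no H
  2 × C: 1 H each → 2
  1 × C: 3 H
  1 × Cl: no H
  1 × N: 2 H
  1 × N (aromatic): 1 H
  1 × O: 1 H
  1 × O: no H
  Total hydrogens = 23.

23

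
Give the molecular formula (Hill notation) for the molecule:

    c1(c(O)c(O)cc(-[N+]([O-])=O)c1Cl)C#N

C7H3ClN2O4

Heavy atoms from the SMILES: 7 C, 1 Cl, 2 N, 4 O.
Implicit hydrogens by atom environment:
  5 × C (aromatic): no H
  2 × O: 1 H each → 2
  1 × C (aromatic): 1 H
  1 × C: no H
  1 × Cl: no H
  1 × N (charge +1): no H
  1 × N: no H
  1 × O: no H
  1 × O (charge -1): no H
  Total hydrogens = 3.
Molecular formula: C7H3ClN2O4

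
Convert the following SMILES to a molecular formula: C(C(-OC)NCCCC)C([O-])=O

C8H16NO3-

Heavy atoms from the SMILES: 8 C, 1 N, 3 O.
Implicit hydrogens by atom environment:
  4 × C: 2 H each → 8
  2 × C: 3 H each → 6
  2 × O: no H
  1 × C: 1 H
  1 × C: no H
  1 × N: 1 H
  1 × O (charge -1): no H
  Total hydrogens = 16.
Net charge -1.
Molecular formula: C8H16NO3-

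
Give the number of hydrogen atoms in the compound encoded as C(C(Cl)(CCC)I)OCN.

13

Hydrogens are implicit in SMILES; fill each atom to its normal valence:
  4 × C: 2 H each → 8
  1 × C: 3 H
  1 × C: no H
  1 × Cl: no H
  1 × I: no H
  1 × N: 2 H
  1 × O: no H
  Total hydrogens = 13.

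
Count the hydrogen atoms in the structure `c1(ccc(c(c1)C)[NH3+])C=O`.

Hydrogens are implicit in SMILES; fill each atom to its normal valence:
  3 × C (aromatic): 1 H each → 3
  3 × C (aromatic): no H
  1 × C: 3 H
  1 × C: 1 H
  1 × N (charge +1): 3 H
  1 × O: no H
  Total hydrogens = 10.

10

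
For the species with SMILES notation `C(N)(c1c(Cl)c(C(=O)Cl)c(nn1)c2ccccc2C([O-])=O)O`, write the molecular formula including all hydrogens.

Heavy atoms from the SMILES: 13 C, 2 Cl, 3 N, 4 O.
Implicit hydrogens by atom environment:
  6 × C (aromatic): no H
  4 × C (aromatic): 1 H each → 4
  2 × C: no H
  2 × Cl: no H
  2 × N (aromatic): no H
  2 × O: no H
  1 × C: 1 H
  1 × N: 2 H
  1 × O: 1 H
  1 × O (charge -1): no H
  Total hydrogens = 8.
Net charge -1.
Molecular formula: C13H8Cl2N3O4-

C13H8Cl2N3O4-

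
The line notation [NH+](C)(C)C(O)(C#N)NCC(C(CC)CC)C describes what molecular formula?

Heavy atoms from the SMILES: 12 C, 3 N, 1 O.
Implicit hydrogens by atom environment:
  5 × C: 3 H each → 15
  3 × C: 2 H each → 6
  2 × C: 1 H each → 2
  2 × C: no H
  1 × N: 1 H
  1 × N (charge +1): 1 H
  1 × N: no H
  1 × O: 1 H
  Total hydrogens = 26.
Net charge +1.
Molecular formula: C12H26N3O+

C12H26N3O+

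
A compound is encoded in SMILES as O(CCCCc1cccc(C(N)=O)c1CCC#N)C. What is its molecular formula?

C15H20N2O2

Heavy atoms from the SMILES: 15 C, 2 N, 2 O.
Implicit hydrogens by atom environment:
  6 × C: 2 H each → 12
  3 × C (aromatic): 1 H each → 3
  3 × C (aromatic): no H
  2 × C: no H
  2 × O: no H
  1 × C: 3 H
  1 × N: 2 H
  1 × N: no H
  Total hydrogens = 20.
Molecular formula: C15H20N2O2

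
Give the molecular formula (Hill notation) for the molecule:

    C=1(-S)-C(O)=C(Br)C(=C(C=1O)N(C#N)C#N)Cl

Heavy atoms from the SMILES: 1 Br, 8 C, 1 Cl, 3 N, 2 O, 1 S.
Implicit hydrogens by atom environment:
  6 × C (aromatic): no H
  3 × N: no H
  2 × C: no H
  2 × O: 1 H each → 2
  1 × Br: no H
  1 × Cl: no H
  1 × S: 1 H
  Total hydrogens = 3.
Molecular formula: C8H3BrClN3O2S

C8H3BrClN3O2S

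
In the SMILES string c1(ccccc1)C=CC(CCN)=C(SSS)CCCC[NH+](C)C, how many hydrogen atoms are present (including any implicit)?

Hydrogens are implicit in SMILES; fill each atom to its normal valence:
  6 × C: 2 H each → 12
  5 × C (aromatic): 1 H each → 5
  2 × C: 3 H each → 6
  2 × C: 1 H each → 2
  2 × C: no H
  2 × S: no H
  1 × C (aromatic): no H
  1 × N: 2 H
  1 × N (charge +1): 1 H
  1 × S: 1 H
  Total hydrogens = 29.

29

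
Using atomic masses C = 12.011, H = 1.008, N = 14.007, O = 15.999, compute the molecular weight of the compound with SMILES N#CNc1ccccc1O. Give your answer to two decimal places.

Molecular formula: C7H6N2O.
M = 7×12.011 + 6×1.008 + 2×14.007 + 1×15.999 = 134.14 g/mol.

134.14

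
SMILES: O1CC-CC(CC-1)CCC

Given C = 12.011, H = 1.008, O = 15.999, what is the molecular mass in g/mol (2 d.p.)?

142.24

Molecular formula: C9H18O.
M = 9×12.011 + 18×1.008 + 1×15.999 = 142.24 g/mol.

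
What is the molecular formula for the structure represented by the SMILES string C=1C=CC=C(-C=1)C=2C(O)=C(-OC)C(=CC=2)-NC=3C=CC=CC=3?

Heavy atoms from the SMILES: 19 C, 1 N, 2 O.
Implicit hydrogens by atom environment:
  12 × C (aromatic): 1 H each → 12
  6 × C (aromatic): no H
  1 × C: 3 H
  1 × N: 1 H
  1 × O: 1 H
  1 × O: no H
  Total hydrogens = 17.
Molecular formula: C19H17NO2

C19H17NO2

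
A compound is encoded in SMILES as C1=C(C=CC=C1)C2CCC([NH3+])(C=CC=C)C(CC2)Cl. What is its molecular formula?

C17H23ClN+

Heavy atoms from the SMILES: 17 C, 1 Cl, 1 N.
Implicit hydrogens by atom environment:
  5 × C: 2 H each → 10
  5 × C: 1 H each → 5
  5 × C (aromatic): 1 H each → 5
  1 × C: no H
  1 × C (aromatic): no H
  1 × Cl: no H
  1 × N (charge +1): 3 H
  Total hydrogens = 23.
Net charge +1.
Molecular formula: C17H23ClN+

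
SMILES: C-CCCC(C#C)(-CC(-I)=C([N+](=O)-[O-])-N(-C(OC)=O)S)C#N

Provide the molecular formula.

C13H16IN3O4S

Heavy atoms from the SMILES: 13 C, 1 I, 3 N, 4 O, 1 S.
Implicit hydrogens by atom environment:
  6 × C: no H
  4 × C: 2 H each → 8
  3 × O: no H
  2 × C: 3 H each → 6
  2 × N: no H
  1 × C: 1 H
  1 × I: no H
  1 × N (charge +1): no H
  1 × O (charge -1): no H
  1 × S: 1 H
  Total hydrogens = 16.
Molecular formula: C13H16IN3O4S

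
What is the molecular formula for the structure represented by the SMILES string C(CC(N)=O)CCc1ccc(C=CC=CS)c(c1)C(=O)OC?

Heavy atoms from the SMILES: 17 C, 1 N, 3 O, 1 S.
Implicit hydrogens by atom environment:
  4 × C: 2 H each → 8
  4 × C: 1 H each → 4
  3 × C (aromatic): 1 H each → 3
  3 × C (aromatic): no H
  3 × O: no H
  2 × C: no H
  1 × C: 3 H
  1 × N: 2 H
  1 × S: 1 H
  Total hydrogens = 21.
Molecular formula: C17H21NO3S

C17H21NO3S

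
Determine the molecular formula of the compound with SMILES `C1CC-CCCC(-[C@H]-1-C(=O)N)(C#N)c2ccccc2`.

Heavy atoms from the SMILES: 16 C, 2 N, 1 O.
Implicit hydrogens by atom environment:
  6 × C: 2 H each → 12
  5 × C (aromatic): 1 H each → 5
  3 × C: no H
  1 × C: 1 H
  1 × C (aromatic): no H
  1 × N: 2 H
  1 × N: no H
  1 × O: no H
  Total hydrogens = 20.
Molecular formula: C16H20N2O

C16H20N2O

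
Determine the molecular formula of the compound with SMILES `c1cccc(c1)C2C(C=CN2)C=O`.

C11H11NO

Heavy atoms from the SMILES: 11 C, 1 N, 1 O.
Implicit hydrogens by atom environment:
  5 × C: 1 H each → 5
  5 × C (aromatic): 1 H each → 5
  1 × C (aromatic): no H
  1 × N: 1 H
  1 × O: no H
  Total hydrogens = 11.
Molecular formula: C11H11NO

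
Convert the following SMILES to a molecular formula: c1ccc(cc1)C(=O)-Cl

C7H5ClO

Heavy atoms from the SMILES: 7 C, 1 Cl, 1 O.
Implicit hydrogens by atom environment:
  5 × C (aromatic): 1 H each → 5
  1 × C (aromatic): no H
  1 × C: no H
  1 × Cl: no H
  1 × O: no H
  Total hydrogens = 5.
Molecular formula: C7H5ClO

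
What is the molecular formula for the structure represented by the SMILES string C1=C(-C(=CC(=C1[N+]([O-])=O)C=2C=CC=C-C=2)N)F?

C12H9FN2O2

Heavy atoms from the SMILES: 12 C, 1 F, 2 N, 2 O.
Implicit hydrogens by atom environment:
  7 × C (aromatic): 1 H each → 7
  5 × C (aromatic): no H
  1 × F: no H
  1 × N: 2 H
  1 × N (charge +1): no H
  1 × O: no H
  1 × O (charge -1): no H
  Total hydrogens = 9.
Molecular formula: C12H9FN2O2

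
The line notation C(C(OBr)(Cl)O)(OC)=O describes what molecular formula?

C3H4BrClO4

Heavy atoms from the SMILES: 1 Br, 3 C, 1 Cl, 4 O.
Implicit hydrogens by atom environment:
  3 × O: no H
  2 × C: no H
  1 × Br: no H
  1 × C: 3 H
  1 × Cl: no H
  1 × O: 1 H
  Total hydrogens = 4.
Molecular formula: C3H4BrClO4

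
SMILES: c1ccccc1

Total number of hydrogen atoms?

6

Hydrogens are implicit in SMILES; fill each atom to its normal valence:
  6 × C (aromatic): 1 H each → 6
  Total hydrogens = 6.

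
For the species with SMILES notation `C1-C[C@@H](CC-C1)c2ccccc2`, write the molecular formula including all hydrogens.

Heavy atoms from the SMILES: 12 C.
Implicit hydrogens by atom environment:
  5 × C: 2 H each → 10
  5 × C (aromatic): 1 H each → 5
  1 × C: 1 H
  1 × C (aromatic): no H
  Total hydrogens = 16.
Molecular formula: C12H16

C12H16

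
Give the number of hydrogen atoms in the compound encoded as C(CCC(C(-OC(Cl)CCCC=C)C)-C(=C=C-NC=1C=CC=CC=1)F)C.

Hydrogens are implicit in SMILES; fill each atom to its normal valence:
  7 × C: 2 H each → 14
  5 × C: 1 H each → 5
  5 × C (aromatic): 1 H each → 5
  2 × C: 3 H each → 6
  2 × C: no H
  1 × C (aromatic): no H
  1 × Cl: no H
  1 × F: no H
  1 × N: 1 H
  1 × O: no H
  Total hydrogens = 31.

31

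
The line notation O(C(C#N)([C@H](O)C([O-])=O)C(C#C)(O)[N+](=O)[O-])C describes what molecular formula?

Heavy atoms from the SMILES: 8 C, 2 N, 7 O.
Implicit hydrogens by atom environment:
  5 × C: no H
  3 × O: no H
  2 × C: 1 H each → 2
  2 × O: 1 H each → 2
  2 × O (charge -1): no H
  1 × C: 3 H
  1 × N: no H
  1 × N (charge +1): no H
  Total hydrogens = 7.
Net charge -1.
Molecular formula: C8H7N2O7-

C8H7N2O7-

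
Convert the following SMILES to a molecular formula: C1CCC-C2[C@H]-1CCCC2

Heavy atoms from the SMILES: 10 C.
Implicit hydrogens by atom environment:
  8 × C: 2 H each → 16
  2 × C: 1 H each → 2
  Total hydrogens = 18.
Molecular formula: C10H18

C10H18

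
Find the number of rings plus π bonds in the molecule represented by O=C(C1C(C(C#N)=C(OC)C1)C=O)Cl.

6

Molecular formula from the SMILES: C9H8ClNO3.
DoU = (2C + 2 + N − H − X)/2 = (2·9 + 2 + 1 − 8 − 1)/2 = 12/2 = 6.
(Structurally: 1 ring(s) + 5 π bond(s) = 6.)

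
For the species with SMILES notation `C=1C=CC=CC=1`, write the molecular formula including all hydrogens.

Heavy atoms from the SMILES: 6 C.
Implicit hydrogens by atom environment:
  6 × C (aromatic): 1 H each → 6
  Total hydrogens = 6.
Molecular formula: C6H6

C6H6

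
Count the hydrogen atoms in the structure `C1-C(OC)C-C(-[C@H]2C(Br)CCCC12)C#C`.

19

Hydrogens are implicit in SMILES; fill each atom to its normal valence:
  6 × C: 1 H each → 6
  5 × C: 2 H each → 10
  1 × Br: no H
  1 × C: 3 H
  1 × C: no H
  1 × O: no H
  Total hydrogens = 19.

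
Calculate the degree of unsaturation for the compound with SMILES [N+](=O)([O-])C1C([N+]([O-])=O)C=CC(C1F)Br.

4

Molecular formula from the SMILES: C6H6BrFN2O4.
DoU = (2C + 2 + N − H − X)/2 = (2·6 + 2 + 2 − 6 − 2)/2 = 8/2 = 4.
(Structurally: 1 ring(s) + 3 π bond(s) = 4.)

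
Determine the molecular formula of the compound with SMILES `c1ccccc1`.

Heavy atoms from the SMILES: 6 C.
Implicit hydrogens by atom environment:
  6 × C (aromatic): 1 H each → 6
  Total hydrogens = 6.
Molecular formula: C6H6

C6H6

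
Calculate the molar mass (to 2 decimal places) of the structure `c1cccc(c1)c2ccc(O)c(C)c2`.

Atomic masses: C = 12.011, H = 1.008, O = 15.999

Molecular formula: C13H12O.
M = 13×12.011 + 12×1.008 + 1×15.999 = 184.24 g/mol.

184.24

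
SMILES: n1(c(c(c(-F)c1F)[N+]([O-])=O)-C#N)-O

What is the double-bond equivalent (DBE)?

6

Molecular formula from the SMILES: C5HF2N3O3.
DoU = (2C + 2 + N − H − X)/2 = (2·5 + 2 + 3 − 1 − 2)/2 = 12/2 = 6.
(Structurally: 1 ring(s) + 5 π bond(s) = 6.)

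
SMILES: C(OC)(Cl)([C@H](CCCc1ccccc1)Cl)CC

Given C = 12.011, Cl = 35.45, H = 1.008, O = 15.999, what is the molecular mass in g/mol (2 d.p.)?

275.21

Molecular formula: C14H20Cl2O.
M = 14×12.011 + 2×35.45 + 20×1.008 + 1×15.999 = 275.21 g/mol.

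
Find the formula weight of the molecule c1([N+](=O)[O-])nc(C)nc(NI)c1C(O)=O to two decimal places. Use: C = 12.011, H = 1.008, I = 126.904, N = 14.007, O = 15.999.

324.03

Molecular formula: C6H5IN4O4.
M = 6×12.011 + 5×1.008 + 1×126.904 + 4×14.007 + 4×15.999 = 324.03 g/mol.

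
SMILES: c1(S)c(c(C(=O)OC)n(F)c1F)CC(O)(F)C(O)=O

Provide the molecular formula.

C9H8F3NO5S

Heavy atoms from the SMILES: 9 C, 3 F, 1 N, 5 O, 1 S.
Implicit hydrogens by atom environment:
  4 × C (aromatic): no H
  3 × C: no H
  3 × F: no H
  3 × O: no H
  2 × O: 1 H each → 2
  1 × C: 3 H
  1 × C: 2 H
  1 × N (aromatic): no H
  1 × S: 1 H
  Total hydrogens = 8.
Molecular formula: C9H8F3NO5S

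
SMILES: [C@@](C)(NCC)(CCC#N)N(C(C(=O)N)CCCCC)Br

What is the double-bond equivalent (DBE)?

3

Molecular formula from the SMILES: C14H27BrN4O.
DoU = (2C + 2 + N − H − X)/2 = (2·14 + 2 + 4 − 27 − 1)/2 = 6/2 = 3.
(Structurally: 0 ring(s) + 3 π bond(s) = 3.)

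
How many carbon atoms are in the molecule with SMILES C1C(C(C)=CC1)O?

The symbol for carbon appears 6 times in the SMILES.

6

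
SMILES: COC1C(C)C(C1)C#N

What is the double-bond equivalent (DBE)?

3

Molecular formula from the SMILES: C7H11NO.
DoU = (2C + 2 + N − H − X)/2 = (2·7 + 2 + 1 − 11 − 0)/2 = 6/2 = 3.
(Structurally: 1 ring(s) + 2 π bond(s) = 3.)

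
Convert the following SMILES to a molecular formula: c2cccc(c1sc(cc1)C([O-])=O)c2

Heavy atoms from the SMILES: 11 C, 2 O, 1 S.
Implicit hydrogens by atom environment:
  7 × C (aromatic): 1 H each → 7
  3 × C (aromatic): no H
  1 × C: no H
  1 × O: no H
  1 × O (charge -1): no H
  1 × S (aromatic): no H
  Total hydrogens = 7.
Net charge -1.
Molecular formula: C11H7O2S-

C11H7O2S-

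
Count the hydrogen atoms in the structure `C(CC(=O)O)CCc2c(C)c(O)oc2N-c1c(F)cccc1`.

Hydrogens are implicit in SMILES; fill each atom to its normal valence:
  6 × C (aromatic): no H
  4 × C: 2 H each → 8
  4 × C (aromatic): 1 H each → 4
  2 × O: 1 H each → 2
  1 × C: 3 H
  1 × C: no H
  1 × F: no H
  1 × N: 1 H
  1 × O (aromatic): no H
  1 × O: no H
  Total hydrogens = 18.

18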